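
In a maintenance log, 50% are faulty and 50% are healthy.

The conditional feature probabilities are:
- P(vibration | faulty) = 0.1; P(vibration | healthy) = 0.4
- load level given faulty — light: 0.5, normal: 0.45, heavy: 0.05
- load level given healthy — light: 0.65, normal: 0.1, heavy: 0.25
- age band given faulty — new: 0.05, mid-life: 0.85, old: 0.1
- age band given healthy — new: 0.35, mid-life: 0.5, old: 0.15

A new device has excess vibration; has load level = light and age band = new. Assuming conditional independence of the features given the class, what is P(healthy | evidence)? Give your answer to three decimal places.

faulty: 0.5 × 0.1 × 0.5 × 0.05 = 0.00125
healthy: 0.5 × 0.4 × 0.65 × 0.35 = 0.0455
P(healthy | x) = 0.0455 / 0.04675 ≈ 0.973

0.973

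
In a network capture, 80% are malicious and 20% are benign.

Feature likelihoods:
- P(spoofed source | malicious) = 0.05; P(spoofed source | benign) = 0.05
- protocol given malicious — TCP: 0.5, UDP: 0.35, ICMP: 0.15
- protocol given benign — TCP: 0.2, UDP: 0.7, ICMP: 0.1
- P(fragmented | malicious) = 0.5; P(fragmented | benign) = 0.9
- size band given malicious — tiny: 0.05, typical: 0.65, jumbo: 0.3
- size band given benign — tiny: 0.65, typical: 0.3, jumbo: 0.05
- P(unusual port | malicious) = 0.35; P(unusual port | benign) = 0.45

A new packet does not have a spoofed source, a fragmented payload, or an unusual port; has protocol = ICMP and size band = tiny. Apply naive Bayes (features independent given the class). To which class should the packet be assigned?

malicious: 0.8 × (1−0.05) × 0.15 × (1−0.5) × 0.05 × (1−0.35) = 0.0018525
benign: 0.2 × (1−0.05) × 0.1 × (1−0.9) × 0.65 × (1−0.45) = 0.00067925
Highest score → malicious.

malicious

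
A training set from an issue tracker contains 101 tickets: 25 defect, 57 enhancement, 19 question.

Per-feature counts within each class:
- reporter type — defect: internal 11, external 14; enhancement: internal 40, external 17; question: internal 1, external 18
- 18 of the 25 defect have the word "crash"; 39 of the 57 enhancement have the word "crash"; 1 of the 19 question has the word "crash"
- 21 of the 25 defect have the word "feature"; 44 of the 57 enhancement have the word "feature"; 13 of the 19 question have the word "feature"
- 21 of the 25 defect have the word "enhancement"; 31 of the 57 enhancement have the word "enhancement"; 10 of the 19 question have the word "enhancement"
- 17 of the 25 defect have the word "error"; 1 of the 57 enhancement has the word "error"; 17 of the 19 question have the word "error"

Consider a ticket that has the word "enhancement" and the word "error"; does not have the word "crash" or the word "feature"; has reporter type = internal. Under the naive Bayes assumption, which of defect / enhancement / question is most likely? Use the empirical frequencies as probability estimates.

defect: (25/101) × (11/25) × (7/25) × (4/25) × (21/25) × (17/25) ≈ 0.002787
enhancement: (57/101) × (40/57) × (18/57) × (13/57) × (31/57) × (1/57) ≈ 0.000272155
question: (19/101) × (1/19) × (18/19) × (6/19) × (10/19) × (17/19) ≈ 0.00139488
Highest score → defect.

defect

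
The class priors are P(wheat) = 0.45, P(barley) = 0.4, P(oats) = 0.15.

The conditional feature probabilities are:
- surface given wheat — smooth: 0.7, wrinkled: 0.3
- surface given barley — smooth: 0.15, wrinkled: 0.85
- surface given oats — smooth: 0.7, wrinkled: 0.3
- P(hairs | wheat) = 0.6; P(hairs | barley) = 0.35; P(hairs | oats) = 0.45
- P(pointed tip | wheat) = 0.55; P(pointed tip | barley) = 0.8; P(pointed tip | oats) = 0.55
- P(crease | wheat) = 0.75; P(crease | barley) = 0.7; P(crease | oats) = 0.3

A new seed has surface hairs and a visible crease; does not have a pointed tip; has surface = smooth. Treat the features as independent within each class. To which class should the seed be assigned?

wheat

wheat: 0.45 × 0.7 × 0.6 × (1−0.55) × 0.75 = 0.0637875
barley: 0.4 × 0.15 × 0.35 × (1−0.8) × 0.7 = 0.00294
oats: 0.15 × 0.7 × 0.45 × (1−0.55) × 0.3 = 0.00637875
Highest score → wheat.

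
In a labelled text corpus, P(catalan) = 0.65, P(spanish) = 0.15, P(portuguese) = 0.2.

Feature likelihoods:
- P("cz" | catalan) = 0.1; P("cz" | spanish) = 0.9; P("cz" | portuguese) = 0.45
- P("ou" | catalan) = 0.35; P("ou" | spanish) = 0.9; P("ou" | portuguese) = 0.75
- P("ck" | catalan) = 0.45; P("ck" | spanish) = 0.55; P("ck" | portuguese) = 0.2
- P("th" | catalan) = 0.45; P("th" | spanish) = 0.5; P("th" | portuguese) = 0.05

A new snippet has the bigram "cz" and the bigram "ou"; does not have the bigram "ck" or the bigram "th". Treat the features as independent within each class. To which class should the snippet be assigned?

portuguese

catalan: 0.65 × 0.1 × 0.35 × (1−0.45) × (1−0.45) = 0.006881875
spanish: 0.15 × 0.9 × 0.9 × (1−0.55) × (1−0.5) = 0.0273375
portuguese: 0.2 × 0.45 × 0.75 × (1−0.2) × (1−0.05) = 0.0513
Highest score → portuguese.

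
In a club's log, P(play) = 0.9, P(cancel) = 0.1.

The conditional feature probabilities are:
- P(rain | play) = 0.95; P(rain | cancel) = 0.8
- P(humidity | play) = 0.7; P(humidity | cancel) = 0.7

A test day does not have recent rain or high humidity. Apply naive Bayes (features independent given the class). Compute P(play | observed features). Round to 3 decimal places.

0.692

play: 0.9 × (1−0.95) × (1−0.7) = 0.0135
cancel: 0.1 × (1−0.8) × (1−0.7) = 0.006
P(play | x) = 0.0135 / 0.0195 ≈ 0.692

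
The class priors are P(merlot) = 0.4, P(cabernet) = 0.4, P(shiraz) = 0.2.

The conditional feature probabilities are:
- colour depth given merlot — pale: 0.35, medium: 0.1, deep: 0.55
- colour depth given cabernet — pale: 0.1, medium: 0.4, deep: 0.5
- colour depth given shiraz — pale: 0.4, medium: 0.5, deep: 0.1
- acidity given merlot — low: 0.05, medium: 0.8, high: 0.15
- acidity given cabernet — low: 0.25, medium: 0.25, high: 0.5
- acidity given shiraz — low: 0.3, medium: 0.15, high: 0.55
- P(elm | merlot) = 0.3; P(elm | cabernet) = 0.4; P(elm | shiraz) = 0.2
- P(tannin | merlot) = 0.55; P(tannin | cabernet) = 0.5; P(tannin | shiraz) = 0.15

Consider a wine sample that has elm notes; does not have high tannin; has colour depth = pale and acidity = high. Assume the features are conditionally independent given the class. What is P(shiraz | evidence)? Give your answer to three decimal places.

0.523

merlot: 0.4 × 0.35 × 0.15 × 0.3 × (1−0.55) = 0.002835
cabernet: 0.4 × 0.1 × 0.5 × 0.4 × (1−0.5) = 0.004
shiraz: 0.2 × 0.4 × 0.55 × 0.2 × (1−0.15) = 0.00748
P(shiraz | x) = 0.00748 / 0.014315 ≈ 0.523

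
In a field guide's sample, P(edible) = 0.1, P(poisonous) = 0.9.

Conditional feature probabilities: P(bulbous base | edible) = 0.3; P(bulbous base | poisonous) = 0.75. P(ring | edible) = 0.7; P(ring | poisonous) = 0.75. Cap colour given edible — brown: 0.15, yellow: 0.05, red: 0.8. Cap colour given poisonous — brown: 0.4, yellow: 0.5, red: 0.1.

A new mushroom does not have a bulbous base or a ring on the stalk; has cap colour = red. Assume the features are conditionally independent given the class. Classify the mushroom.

edible

edible: 0.1 × (1−0.3) × (1−0.7) × 0.8 = 0.0168
poisonous: 0.9 × (1−0.75) × (1−0.75) × 0.1 = 0.005625
Highest score → edible.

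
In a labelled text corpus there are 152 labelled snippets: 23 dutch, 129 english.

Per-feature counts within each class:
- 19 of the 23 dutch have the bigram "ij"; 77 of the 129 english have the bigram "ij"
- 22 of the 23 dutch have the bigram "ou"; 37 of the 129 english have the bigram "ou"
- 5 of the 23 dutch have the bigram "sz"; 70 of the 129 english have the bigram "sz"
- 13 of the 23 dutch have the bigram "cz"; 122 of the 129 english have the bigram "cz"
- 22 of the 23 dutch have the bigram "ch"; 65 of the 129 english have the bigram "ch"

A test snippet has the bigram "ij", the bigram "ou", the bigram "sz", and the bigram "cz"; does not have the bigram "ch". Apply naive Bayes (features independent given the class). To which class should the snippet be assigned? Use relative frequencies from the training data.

dutch: (23/152) × (19/23) × (22/23) × (5/23) × (13/23) × (1/23) ≈ 0.000638756
english: (129/152) × (77/129) × (37/129) × (70/129) × (122/129) × (64/129) ≈ 0.0369937
Highest score → english.

english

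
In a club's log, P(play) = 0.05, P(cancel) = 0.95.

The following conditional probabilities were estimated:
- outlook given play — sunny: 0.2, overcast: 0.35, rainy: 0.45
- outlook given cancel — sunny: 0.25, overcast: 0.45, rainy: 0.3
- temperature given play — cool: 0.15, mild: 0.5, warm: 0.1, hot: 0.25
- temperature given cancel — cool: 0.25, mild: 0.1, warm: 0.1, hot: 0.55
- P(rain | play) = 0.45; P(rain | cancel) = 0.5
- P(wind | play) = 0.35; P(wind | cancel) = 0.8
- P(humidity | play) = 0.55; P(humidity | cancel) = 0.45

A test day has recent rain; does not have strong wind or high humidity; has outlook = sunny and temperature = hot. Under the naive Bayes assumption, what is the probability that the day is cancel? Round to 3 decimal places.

play: 0.05 × 0.2 × 0.25 × 0.45 × (1−0.35) × (1−0.55) = 0.0003290625
cancel: 0.95 × 0.25 × 0.55 × 0.5 × (1−0.8) × (1−0.45) = 0.007184375
P(cancel | x) = 0.007184375 / 0.0075134375 ≈ 0.956

0.956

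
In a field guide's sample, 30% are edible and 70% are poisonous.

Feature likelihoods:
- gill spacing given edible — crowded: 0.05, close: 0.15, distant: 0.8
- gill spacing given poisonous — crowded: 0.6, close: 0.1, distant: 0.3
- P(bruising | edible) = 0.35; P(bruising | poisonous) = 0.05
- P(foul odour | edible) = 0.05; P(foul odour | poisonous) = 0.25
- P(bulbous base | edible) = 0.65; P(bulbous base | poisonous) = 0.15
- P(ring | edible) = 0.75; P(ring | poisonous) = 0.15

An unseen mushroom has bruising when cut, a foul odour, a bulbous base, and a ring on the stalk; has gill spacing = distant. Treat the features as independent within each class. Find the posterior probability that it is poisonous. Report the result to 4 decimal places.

edible: 0.3 × 0.8 × 0.35 × 0.05 × 0.65 × 0.75 = 0.0020475
poisonous: 0.7 × 0.3 × 0.05 × 0.25 × 0.15 × 0.15 = 0.0000590625
P(poisonous | x) = 0.0000590625 / 0.0021065625 ≈ 0.0280

0.0280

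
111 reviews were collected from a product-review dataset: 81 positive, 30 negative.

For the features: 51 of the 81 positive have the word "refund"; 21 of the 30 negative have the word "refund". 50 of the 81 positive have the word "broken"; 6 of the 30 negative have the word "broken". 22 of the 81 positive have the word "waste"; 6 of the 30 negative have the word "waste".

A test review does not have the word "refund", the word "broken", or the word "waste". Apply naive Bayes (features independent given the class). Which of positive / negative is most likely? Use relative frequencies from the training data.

positive

positive: (81/111) × (30/81) × (31/81) × (59/81) ≈ 0.0753428
negative: (30/111) × (9/30) × (24/30) × (24/30) ≈ 0.0518919
Highest score → positive.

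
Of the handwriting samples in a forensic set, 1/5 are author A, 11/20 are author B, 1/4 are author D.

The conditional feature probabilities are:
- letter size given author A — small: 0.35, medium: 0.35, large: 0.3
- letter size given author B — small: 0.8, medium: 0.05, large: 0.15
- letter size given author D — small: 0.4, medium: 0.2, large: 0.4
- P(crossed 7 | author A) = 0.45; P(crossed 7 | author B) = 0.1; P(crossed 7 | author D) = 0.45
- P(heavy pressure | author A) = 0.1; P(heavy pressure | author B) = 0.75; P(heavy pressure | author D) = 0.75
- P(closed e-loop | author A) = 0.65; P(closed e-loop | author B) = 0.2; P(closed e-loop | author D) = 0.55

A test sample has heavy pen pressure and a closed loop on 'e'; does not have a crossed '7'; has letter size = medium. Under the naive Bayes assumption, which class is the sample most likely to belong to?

author D

author A: 0.2 × 0.35 × (1−0.45) × 0.1 × 0.65 = 0.0025025
author B: 0.55 × 0.05 × (1−0.1) × 0.75 × 0.2 = 0.0037125
author D: 0.25 × 0.2 × (1−0.45) × 0.75 × 0.55 = 0.01134375
Highest score → author D.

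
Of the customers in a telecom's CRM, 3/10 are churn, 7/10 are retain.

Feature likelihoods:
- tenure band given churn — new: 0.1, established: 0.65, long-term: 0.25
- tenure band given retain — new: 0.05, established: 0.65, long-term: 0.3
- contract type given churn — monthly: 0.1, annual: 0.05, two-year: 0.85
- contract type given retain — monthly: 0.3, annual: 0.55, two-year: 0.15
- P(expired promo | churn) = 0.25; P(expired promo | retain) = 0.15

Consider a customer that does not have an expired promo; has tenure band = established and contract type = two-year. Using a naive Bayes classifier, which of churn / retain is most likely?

churn

churn: 0.3 × 0.65 × 0.85 × (1−0.25) = 0.1243125
retain: 0.7 × 0.65 × 0.15 × (1−0.15) = 0.0580125
Highest score → churn.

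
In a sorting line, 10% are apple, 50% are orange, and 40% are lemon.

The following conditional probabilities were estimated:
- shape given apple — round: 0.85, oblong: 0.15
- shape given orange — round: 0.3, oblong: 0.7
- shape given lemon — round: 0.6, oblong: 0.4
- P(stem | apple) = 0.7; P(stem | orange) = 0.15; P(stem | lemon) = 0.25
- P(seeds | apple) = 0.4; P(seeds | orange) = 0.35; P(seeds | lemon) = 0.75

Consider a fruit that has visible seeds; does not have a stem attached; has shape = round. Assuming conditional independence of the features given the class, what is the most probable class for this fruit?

lemon

apple: 0.1 × 0.85 × (1−0.7) × 0.4 = 0.0102
orange: 0.5 × 0.3 × (1−0.15) × 0.35 = 0.044625
lemon: 0.4 × 0.6 × (1−0.25) × 0.75 = 0.135
Highest score → lemon.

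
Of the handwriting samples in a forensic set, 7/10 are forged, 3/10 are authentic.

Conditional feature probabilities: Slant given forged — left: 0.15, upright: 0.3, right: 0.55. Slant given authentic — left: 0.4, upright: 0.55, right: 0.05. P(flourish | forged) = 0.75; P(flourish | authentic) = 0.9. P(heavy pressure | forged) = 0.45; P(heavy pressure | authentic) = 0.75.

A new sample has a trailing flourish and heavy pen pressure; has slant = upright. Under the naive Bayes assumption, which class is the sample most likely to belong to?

authentic

forged: 0.7 × 0.3 × 0.75 × 0.45 = 0.070875
authentic: 0.3 × 0.55 × 0.9 × 0.75 = 0.111375
Highest score → authentic.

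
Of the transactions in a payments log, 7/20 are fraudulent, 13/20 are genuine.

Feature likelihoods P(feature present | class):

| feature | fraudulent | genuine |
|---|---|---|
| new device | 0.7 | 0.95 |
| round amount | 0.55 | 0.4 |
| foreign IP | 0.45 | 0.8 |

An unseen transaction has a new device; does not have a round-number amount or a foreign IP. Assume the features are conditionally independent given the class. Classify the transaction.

fraudulent: 0.35 × 0.7 × (1−0.55) × (1−0.45) = 0.0606375
genuine: 0.65 × 0.95 × (1−0.4) × (1−0.8) = 0.0741
Highest score → genuine.

genuine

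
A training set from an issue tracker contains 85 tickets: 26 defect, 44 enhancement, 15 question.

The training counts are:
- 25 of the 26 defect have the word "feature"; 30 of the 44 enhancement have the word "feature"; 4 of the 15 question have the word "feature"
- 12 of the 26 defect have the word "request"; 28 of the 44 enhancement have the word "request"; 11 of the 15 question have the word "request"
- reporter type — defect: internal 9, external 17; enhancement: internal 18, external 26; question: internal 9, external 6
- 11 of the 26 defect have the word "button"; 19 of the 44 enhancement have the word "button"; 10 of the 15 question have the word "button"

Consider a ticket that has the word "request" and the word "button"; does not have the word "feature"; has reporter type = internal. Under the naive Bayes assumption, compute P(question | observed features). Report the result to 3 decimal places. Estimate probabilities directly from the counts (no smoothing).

defect: (26/85) × (1/26) × (12/26) × (9/26) × (11/26) ≈ 0.000795202
enhancement: (44/85) × (14/44) × (28/44) × (18/44) × (19/44) ≈ 0.0185155
question: (15/85) × (11/15) × (11/15) × (9/15) × (10/15) ≈ 0.0379608
P(question | x) = 0.0379608 / 0.057271502 ≈ 0.663

0.663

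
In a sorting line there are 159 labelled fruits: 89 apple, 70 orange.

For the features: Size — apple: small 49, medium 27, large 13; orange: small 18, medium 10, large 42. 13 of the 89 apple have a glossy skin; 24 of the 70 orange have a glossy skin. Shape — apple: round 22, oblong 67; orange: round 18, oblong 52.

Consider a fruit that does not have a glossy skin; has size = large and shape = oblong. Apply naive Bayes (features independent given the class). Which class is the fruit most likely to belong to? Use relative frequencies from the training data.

orange

apple: (89/159) × (13/89) × (76/89) × (67/89) ≈ 0.0525599
orange: (70/159) × (42/70) × (46/70) × (52/70) ≈ 0.128949
Highest score → orange.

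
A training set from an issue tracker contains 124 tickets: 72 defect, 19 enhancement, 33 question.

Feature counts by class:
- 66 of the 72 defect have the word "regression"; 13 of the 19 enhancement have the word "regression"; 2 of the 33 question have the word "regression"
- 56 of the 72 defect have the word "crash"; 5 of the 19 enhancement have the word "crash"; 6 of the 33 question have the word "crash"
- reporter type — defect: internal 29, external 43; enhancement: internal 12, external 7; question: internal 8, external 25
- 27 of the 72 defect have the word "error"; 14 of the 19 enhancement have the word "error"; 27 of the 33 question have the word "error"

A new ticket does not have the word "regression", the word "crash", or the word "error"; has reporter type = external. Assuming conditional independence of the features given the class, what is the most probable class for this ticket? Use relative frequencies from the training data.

defect: (72/124) × (6/72) × (16/72) × (43/72) × (45/72) ≈ 0.00401359
enhancement: (19/124) × (6/19) × (14/19) × (7/19) × (5/19) ≈ 0.00345673
question: (33/124) × (31/33) × (27/33) × (25/33) × (6/33) ≈ 0.0281743
Highest score → question.

question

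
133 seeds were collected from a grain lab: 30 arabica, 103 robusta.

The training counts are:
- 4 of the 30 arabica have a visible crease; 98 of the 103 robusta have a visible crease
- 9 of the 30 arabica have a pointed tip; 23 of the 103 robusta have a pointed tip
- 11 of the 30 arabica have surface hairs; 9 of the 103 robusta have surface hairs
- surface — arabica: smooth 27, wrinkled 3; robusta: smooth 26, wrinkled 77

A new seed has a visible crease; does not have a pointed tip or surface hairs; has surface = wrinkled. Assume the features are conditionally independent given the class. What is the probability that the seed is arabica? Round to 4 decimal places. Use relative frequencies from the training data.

0.0034

arabica: (30/133) × (4/30) × (21/30) × (19/30) × (3/30) ≈ 0.00133333
robusta: (103/133) × (98/103) × (80/103) × (94/103) × (77/103) ≈ 0.390455
P(arabica | x) = 0.00133333 / 0.39178833 ≈ 0.0034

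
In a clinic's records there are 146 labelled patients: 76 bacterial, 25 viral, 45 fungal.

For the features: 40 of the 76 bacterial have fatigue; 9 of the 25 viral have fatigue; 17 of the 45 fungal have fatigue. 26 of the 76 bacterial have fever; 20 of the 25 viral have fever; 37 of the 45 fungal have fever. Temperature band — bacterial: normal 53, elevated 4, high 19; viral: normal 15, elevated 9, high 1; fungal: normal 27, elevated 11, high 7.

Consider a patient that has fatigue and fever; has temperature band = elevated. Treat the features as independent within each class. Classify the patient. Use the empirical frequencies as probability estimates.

bacterial: (76/146) × (40/76) × (26/76) × (4/76) ≈ 0.00493302
viral: (25/146) × (9/25) × (20/25) × (9/25) ≈ 0.0177534
fungal: (45/146) × (17/45) × (37/45) × (11/45) ≈ 0.0234027
Highest score → fungal.

fungal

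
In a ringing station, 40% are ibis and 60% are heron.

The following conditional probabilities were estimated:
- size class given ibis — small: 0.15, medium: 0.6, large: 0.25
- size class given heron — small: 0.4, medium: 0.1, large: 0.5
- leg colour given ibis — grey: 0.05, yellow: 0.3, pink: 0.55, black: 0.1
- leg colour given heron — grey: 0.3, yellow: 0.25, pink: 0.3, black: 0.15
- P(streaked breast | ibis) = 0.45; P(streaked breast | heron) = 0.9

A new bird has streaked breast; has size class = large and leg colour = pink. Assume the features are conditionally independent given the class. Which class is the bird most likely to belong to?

heron

ibis: 0.4 × 0.25 × 0.55 × 0.45 = 0.02475
heron: 0.6 × 0.5 × 0.3 × 0.9 = 0.081
Highest score → heron.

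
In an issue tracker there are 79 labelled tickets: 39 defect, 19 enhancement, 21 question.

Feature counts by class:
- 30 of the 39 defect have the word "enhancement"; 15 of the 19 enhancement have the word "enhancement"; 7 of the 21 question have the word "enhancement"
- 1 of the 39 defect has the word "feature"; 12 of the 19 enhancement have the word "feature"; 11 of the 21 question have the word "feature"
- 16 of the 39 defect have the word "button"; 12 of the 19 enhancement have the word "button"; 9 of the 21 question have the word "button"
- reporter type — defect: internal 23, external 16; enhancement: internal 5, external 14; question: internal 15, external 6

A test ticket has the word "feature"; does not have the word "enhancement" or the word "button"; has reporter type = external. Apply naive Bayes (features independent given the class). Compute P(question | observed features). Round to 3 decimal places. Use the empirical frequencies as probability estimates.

defect: (39/79) × (9/39) × (1/39) × (23/39) × (16/39) ≈ 0.000706756
enhancement: (19/79) × (4/19) × (12/19) × (7/19) × (14/19) ≈ 0.00868119
question: (21/79) × (14/21) × (11/21) × (12/21) × (6/21) ≈ 0.0151554
P(question | x) = 0.0151554 / 0.024543346 ≈ 0.617

0.617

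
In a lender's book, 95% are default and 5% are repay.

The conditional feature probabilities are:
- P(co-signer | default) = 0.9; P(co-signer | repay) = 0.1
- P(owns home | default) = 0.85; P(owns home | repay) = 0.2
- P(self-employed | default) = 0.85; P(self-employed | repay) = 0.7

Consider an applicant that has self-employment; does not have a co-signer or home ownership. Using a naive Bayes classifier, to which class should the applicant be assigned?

repay

default: 0.95 × (1−0.9) × (1−0.85) × 0.85 = 0.0121125
repay: 0.05 × (1−0.1) × (1−0.2) × 0.7 = 0.0252
Highest score → repay.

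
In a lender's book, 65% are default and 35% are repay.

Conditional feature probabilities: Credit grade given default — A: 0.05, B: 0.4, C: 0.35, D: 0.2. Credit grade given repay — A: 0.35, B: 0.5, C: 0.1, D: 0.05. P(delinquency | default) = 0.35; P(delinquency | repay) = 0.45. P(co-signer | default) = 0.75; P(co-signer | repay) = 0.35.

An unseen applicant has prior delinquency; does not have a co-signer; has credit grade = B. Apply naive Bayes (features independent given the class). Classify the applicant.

repay

default: 0.65 × 0.4 × 0.35 × (1−0.75) = 0.02275
repay: 0.35 × 0.5 × 0.45 × (1−0.35) = 0.0511875
Highest score → repay.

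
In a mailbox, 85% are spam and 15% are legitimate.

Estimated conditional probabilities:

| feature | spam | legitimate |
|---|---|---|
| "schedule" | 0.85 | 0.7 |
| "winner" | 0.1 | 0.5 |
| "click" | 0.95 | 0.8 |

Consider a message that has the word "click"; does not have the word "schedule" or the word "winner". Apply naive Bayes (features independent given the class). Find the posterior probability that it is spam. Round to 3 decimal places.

0.858

spam: 0.85 × (1−0.85) × (1−0.1) × 0.95 = 0.1090125
legitimate: 0.15 × (1−0.7) × (1−0.5) × 0.8 = 0.018
P(spam | x) = 0.1090125 / 0.1270125 ≈ 0.858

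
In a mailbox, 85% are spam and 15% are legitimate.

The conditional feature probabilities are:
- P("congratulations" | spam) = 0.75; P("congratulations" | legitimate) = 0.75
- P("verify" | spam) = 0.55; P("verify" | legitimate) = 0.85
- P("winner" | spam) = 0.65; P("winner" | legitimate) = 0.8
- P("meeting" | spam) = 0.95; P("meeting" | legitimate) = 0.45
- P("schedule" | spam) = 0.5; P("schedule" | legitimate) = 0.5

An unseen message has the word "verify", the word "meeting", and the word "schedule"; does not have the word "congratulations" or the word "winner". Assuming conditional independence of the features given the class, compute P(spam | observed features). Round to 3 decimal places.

spam: 0.85 × (1−0.75) × 0.55 × (1−0.65) × 0.95 × 0.5 = 0.01943046875
legitimate: 0.15 × (1−0.75) × 0.85 × (1−0.8) × 0.45 × 0.5 = 0.001434375
P(spam | x) = 0.01943046875 / 0.02086484375 ≈ 0.931

0.931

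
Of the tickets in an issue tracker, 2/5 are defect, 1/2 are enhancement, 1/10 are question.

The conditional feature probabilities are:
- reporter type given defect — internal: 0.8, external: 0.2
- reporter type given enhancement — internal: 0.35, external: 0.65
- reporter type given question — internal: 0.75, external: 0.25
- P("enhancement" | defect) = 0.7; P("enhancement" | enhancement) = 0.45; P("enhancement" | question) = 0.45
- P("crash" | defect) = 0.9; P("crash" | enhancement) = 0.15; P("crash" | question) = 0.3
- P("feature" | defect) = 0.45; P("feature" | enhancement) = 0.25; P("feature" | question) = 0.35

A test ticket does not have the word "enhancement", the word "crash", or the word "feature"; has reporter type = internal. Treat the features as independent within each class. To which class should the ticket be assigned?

defect: 0.4 × 0.8 × (1−0.7) × (1−0.9) × (1−0.45) = 0.00528
enhancement: 0.5 × 0.35 × (1−0.45) × (1−0.15) × (1−0.25) = 0.061359375
question: 0.1 × 0.75 × (1−0.45) × (1−0.3) × (1−0.35) = 0.01876875
Highest score → enhancement.

enhancement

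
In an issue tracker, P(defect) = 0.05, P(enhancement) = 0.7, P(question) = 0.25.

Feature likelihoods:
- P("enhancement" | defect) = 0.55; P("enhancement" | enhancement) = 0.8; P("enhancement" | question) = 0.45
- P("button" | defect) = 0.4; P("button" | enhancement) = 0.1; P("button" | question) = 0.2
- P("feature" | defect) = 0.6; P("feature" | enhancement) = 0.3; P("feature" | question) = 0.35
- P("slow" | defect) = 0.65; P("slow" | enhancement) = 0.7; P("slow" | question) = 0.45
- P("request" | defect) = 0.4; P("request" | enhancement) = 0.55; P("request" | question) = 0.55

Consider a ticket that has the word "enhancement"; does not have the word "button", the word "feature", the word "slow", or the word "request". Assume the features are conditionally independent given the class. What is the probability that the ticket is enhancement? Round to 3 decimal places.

0.750

defect: 0.05 × 0.55 × (1−0.4) × (1−0.6) × (1−0.65) × (1−0.4) = 0.001386
enhancement: 0.7 × 0.8 × (1−0.1) × (1−0.3) × (1−0.7) × (1−0.55) = 0.047628
question: 0.25 × 0.45 × (1−0.2) × (1−0.35) × (1−0.45) × (1−0.55) = 0.01447875
P(enhancement | x) = 0.047628 / 0.06349275 ≈ 0.750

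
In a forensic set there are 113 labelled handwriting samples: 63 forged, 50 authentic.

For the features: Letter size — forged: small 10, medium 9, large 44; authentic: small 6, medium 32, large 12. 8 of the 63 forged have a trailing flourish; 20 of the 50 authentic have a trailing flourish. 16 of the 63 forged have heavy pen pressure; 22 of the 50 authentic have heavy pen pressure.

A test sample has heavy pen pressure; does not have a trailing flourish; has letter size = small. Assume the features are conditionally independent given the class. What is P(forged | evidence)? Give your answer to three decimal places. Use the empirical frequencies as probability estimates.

forged: (63/113) × (10/63) × (55/63) × (16/63) ≈ 0.0196211
authentic: (50/113) × (6/50) × (30/50) × (22/50) ≈ 0.0140177
P(forged | x) = 0.0196211 / 0.0336388 ≈ 0.583

0.583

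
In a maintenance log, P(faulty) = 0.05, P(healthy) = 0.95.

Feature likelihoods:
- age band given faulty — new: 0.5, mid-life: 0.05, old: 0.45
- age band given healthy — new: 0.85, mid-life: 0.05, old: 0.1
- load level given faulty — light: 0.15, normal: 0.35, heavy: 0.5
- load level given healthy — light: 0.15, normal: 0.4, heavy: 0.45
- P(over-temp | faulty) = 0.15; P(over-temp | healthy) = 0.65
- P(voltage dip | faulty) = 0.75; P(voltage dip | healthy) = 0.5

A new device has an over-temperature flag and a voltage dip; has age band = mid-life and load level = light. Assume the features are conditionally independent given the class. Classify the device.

healthy

faulty: 0.05 × 0.05 × 0.15 × 0.15 × 0.75 = 0.0000421875
healthy: 0.95 × 0.05 × 0.15 × 0.65 × 0.5 = 0.002315625
Highest score → healthy.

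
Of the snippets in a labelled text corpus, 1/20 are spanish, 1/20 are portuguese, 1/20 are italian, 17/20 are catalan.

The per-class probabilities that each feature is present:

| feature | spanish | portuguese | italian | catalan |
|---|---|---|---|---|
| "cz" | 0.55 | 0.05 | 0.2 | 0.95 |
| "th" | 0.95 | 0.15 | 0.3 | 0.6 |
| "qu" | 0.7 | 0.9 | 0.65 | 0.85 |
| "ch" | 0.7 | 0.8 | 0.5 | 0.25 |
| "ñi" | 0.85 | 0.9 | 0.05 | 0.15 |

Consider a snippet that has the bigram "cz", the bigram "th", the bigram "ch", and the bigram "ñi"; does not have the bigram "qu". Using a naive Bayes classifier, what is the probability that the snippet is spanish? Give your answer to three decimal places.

spanish: 0.05 × 0.55 × 0.95 × (1−0.7) × 0.7 × 0.85 = 0.0046633125
portuguese: 0.05 × 0.05 × 0.15 × (1−0.9) × 0.8 × 0.9 = 0.000027
italian: 0.05 × 0.2 × 0.3 × (1−0.65) × 0.5 × 0.05 = 0.00002625
catalan: 0.85 × 0.95 × 0.6 × (1−0.85) × 0.25 × 0.15 = 0.0027253125
P(spanish | x) = 0.0046633125 / 0.007441875 ≈ 0.627

0.627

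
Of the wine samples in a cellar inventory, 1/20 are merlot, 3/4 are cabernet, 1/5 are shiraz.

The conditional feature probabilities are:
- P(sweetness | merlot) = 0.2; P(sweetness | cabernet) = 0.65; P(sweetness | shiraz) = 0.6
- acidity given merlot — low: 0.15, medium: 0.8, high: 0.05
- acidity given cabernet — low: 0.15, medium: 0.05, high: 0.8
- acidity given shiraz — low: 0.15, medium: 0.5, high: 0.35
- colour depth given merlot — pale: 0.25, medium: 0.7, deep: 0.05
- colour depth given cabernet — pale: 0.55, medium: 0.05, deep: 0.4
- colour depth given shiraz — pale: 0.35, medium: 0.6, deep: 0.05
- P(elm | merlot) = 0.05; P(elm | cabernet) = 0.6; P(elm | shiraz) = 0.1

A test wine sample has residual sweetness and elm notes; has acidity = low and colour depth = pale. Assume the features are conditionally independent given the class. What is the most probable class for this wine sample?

merlot: 0.05 × 0.2 × 0.15 × 0.25 × 0.05 = 0.00001875
cabernet: 0.75 × 0.65 × 0.15 × 0.55 × 0.6 = 0.02413125
shiraz: 0.2 × 0.6 × 0.15 × 0.35 × 0.1 = 0.00063
Highest score → cabernet.

cabernet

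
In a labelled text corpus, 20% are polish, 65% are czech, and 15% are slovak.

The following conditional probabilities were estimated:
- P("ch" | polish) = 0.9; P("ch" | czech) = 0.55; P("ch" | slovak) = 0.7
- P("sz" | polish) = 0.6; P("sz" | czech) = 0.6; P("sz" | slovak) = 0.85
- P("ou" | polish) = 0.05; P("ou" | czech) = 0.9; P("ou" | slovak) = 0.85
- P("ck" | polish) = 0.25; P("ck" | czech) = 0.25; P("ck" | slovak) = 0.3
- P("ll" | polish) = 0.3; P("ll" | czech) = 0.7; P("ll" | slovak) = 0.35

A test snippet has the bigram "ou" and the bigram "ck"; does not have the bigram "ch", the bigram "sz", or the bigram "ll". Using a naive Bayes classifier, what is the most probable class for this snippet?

polish: 0.2 × (1−0.9) × (1−0.6) × 0.05 × 0.25 × (1−0.3) = 0.00007
czech: 0.65 × (1−0.55) × (1−0.6) × 0.9 × 0.25 × (1−0.7) = 0.0078975
slovak: 0.15 × (1−0.7) × (1−0.85) × 0.85 × 0.3 × (1−0.35) = 0.0011188125
Highest score → czech.

czech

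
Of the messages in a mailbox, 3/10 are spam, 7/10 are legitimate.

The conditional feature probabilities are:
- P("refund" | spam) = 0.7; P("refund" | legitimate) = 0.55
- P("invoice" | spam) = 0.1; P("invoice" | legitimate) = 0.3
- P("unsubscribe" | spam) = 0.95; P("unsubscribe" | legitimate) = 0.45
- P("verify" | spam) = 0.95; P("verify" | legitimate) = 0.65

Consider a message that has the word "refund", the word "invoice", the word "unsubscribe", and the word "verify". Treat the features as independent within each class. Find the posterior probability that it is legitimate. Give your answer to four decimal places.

0.6406

spam: 0.3 × 0.7 × 0.1 × 0.95 × 0.95 = 0.0189525
legitimate: 0.7 × 0.55 × 0.3 × 0.45 × 0.65 = 0.03378375
P(legitimate | x) = 0.03378375 / 0.05273625 ≈ 0.6406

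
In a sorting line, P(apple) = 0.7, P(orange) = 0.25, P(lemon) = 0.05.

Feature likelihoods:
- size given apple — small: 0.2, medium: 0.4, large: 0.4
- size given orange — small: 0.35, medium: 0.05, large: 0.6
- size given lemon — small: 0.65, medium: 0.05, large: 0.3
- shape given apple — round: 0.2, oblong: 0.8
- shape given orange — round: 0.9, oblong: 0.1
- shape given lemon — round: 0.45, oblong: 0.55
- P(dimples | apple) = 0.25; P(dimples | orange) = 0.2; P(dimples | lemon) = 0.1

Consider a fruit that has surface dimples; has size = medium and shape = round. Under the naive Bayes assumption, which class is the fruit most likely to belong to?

apple

apple: 0.7 × 0.4 × 0.2 × 0.25 = 0.014
orange: 0.25 × 0.05 × 0.9 × 0.2 = 0.00225
lemon: 0.05 × 0.05 × 0.45 × 0.1 = 0.0001125
Highest score → apple.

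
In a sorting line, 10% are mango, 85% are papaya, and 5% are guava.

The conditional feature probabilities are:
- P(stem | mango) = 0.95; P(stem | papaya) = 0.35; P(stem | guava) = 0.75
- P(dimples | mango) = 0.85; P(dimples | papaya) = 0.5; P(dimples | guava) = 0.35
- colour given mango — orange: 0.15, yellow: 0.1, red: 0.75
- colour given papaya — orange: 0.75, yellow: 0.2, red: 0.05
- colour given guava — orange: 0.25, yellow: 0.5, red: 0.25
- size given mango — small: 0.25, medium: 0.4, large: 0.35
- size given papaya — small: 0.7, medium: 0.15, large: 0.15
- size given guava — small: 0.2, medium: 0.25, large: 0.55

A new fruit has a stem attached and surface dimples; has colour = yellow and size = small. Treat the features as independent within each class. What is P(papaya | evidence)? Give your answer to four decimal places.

0.8621

mango: 0.1 × 0.95 × 0.85 × 0.1 × 0.25 = 0.00201875
papaya: 0.85 × 0.35 × 0.5 × 0.2 × 0.7 = 0.020825
guava: 0.05 × 0.75 × 0.35 × 0.5 × 0.2 = 0.0013125
P(papaya | x) = 0.020825 / 0.02415625 ≈ 0.8621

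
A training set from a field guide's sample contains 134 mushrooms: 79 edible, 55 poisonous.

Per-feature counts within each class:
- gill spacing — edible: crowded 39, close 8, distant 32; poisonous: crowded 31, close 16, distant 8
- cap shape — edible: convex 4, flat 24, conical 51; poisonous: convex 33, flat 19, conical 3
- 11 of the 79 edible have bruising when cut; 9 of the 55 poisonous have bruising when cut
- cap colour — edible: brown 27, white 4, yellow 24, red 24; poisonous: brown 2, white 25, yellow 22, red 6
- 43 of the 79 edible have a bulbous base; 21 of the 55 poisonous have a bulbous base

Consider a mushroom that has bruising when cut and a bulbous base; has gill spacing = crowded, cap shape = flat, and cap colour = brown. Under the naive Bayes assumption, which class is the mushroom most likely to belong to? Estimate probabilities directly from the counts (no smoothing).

edible: (79/134) × (39/79) × (24/79) × (11/79) × (27/79) × (43/79) ≈ 0.00229027
poisonous: (55/134) × (31/55) × (19/55) × (9/55) × (2/55) × (21/55) ≈ 0.000181573
Highest score → edible.

edible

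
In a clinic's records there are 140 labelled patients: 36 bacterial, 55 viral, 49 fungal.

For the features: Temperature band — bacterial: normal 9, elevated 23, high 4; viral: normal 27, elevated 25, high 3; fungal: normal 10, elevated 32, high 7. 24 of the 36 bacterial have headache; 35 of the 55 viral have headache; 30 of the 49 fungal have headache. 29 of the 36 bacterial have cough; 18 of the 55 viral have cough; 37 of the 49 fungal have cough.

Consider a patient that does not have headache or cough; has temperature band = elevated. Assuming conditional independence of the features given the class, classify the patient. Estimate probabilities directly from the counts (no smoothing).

viral

bacterial: (36/140) × (23/36) × (12/36) × (7/36) ≈ 0.0106481
viral: (55/140) × (25/55) × (20/55) × (37/55) ≈ 0.0436836
fungal: (49/140) × (32/49) × (19/49) × (12/49) ≈ 0.0217052
Highest score → viral.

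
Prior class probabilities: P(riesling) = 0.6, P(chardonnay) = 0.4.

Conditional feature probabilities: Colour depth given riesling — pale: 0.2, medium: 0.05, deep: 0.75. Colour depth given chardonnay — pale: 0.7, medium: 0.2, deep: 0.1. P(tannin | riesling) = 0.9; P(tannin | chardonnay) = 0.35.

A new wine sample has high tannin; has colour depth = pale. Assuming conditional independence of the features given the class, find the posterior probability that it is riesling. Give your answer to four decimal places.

riesling: 0.6 × 0.2 × 0.9 = 0.108
chardonnay: 0.4 × 0.7 × 0.35 = 0.098
P(riesling | x) = 0.108 / 0.206 ≈ 0.5243

0.5243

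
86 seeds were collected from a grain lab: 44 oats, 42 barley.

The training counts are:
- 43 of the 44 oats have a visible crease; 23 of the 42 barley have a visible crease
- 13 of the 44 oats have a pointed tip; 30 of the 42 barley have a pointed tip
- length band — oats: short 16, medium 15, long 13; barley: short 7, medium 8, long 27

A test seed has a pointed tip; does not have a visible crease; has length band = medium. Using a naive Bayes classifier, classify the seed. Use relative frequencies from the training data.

barley

oats: (44/86) × (1/44) × (13/44) × (15/44) ≈ 0.0011712
barley: (42/86) × (19/42) × (30/42) × (8/42) ≈ 0.0300585
Highest score → barley.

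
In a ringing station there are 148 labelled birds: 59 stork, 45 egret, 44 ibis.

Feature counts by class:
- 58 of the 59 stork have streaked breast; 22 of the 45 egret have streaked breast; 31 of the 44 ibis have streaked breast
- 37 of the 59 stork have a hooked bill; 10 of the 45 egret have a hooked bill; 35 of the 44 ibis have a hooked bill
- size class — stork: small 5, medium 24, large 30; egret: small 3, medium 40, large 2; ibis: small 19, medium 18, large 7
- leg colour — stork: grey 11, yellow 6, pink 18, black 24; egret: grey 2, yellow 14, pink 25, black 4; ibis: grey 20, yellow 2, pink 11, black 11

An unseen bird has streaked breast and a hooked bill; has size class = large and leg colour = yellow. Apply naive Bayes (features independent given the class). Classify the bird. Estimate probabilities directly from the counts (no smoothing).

stork: (59/148) × (58/59) × (37/59) × (30/59) × (6/59) ≈ 0.0127082
egret: (45/148) × (22/45) × (10/45) × (2/45) × (14/45) ≈ 0.000456753
ibis: (44/148) × (31/44) × (35/44) × (7/44) × (2/44) ≈ 0.00120486
Highest score → stork.

stork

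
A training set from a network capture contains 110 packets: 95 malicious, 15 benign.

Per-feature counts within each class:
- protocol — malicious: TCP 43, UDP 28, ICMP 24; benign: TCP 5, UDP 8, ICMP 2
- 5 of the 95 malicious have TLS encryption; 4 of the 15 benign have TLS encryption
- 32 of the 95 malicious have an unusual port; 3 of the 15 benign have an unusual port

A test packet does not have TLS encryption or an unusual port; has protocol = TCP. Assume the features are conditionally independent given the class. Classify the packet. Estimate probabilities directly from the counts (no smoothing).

malicious

malicious: (95/110) × (43/95) × (90/95) × (63/95) ≈ 0.245591
benign: (15/110) × (5/15) × (11/15) × (12/15) ≈ 0.0266667
Highest score → malicious.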